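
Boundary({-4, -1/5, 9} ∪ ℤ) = ℤ ∪ {-1/5}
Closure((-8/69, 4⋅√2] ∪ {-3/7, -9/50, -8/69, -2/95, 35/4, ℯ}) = {-3/7, -9/50, 35/4} ∪ [-8/69, 4⋅√2]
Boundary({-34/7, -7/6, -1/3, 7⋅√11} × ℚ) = {-34/7, -7/6, -1/3, 7⋅√11} × ℝ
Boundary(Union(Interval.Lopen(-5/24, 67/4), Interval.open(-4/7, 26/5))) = {-4/7, 67/4}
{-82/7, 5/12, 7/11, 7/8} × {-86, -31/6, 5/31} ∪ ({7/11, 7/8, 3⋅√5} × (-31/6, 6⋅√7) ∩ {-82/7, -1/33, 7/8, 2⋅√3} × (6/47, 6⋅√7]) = ({-82/7, 5/12, 7/11, 7/8} × {-86, -31/6, 5/31}) ∪ ({7/8} × (6/47, 6⋅√7))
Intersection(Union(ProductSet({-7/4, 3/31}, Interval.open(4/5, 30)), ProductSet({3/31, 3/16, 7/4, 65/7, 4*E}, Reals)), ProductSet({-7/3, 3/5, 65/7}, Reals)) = ProductSet({65/7}, Reals)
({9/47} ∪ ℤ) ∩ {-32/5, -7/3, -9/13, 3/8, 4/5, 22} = {22}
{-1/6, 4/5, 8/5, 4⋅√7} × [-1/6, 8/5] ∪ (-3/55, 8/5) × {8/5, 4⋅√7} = ((-3/55, 8/5) × {8/5, 4⋅√7}) ∪ ({-1/6, 4/5, 8/5, 4⋅√7} × [-1/6, 8/5])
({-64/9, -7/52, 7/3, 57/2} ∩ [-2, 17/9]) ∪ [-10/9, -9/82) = [-10/9, -9/82)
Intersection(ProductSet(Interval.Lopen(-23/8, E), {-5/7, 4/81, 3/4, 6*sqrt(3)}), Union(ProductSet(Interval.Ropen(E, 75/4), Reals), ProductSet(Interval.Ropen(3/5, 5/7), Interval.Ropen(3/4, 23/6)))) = Union(ProductSet({E}, {-5/7, 4/81, 3/4, 6*sqrt(3)}), ProductSet(Interval.Ropen(3/5, 5/7), {3/4}))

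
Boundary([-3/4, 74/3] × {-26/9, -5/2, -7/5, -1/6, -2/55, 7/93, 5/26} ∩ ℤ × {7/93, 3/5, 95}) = {0, 1, …, 24} × {7/93}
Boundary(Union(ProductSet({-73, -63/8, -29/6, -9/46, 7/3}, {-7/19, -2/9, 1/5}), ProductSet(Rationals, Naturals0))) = Union(ProductSet({-73, -63/8, -29/6, -9/46, 7/3}, {-7/19, -2/9, 1/5}), ProductSet(Reals, Naturals0))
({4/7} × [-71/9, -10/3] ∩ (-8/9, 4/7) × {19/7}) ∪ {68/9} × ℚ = {68/9} × ℚ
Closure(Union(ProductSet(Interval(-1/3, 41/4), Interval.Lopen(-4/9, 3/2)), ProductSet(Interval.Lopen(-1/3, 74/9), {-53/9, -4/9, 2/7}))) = Union(ProductSet(Interval(-1/3, 74/9), {-53/9, -4/9, 2/7}), ProductSet(Interval(-1/3, 41/4), Interval(-4/9, 3/2)))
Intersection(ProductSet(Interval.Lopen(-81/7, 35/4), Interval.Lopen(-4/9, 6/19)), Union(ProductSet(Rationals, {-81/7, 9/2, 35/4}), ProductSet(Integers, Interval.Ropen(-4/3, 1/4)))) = ProductSet(Range(-11, 9, 1), Interval.open(-4/9, 1/4))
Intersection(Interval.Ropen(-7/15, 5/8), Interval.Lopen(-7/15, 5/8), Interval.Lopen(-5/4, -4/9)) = Interval.Lopen(-7/15, -4/9)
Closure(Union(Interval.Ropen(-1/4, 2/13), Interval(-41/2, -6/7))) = Union(Interval(-41/2, -6/7), Interval(-1/4, 2/13))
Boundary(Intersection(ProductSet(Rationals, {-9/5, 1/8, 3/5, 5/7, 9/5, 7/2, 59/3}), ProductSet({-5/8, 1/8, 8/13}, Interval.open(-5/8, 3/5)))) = ProductSet({-5/8, 1/8, 8/13}, {1/8})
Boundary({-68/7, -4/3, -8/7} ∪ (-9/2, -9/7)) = {-68/7, -9/2, -9/7, -8/7}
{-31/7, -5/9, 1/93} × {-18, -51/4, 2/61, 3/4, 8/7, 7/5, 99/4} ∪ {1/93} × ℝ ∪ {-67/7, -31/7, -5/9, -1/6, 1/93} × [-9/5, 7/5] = ({1/93} × ℝ) ∪ ({-67/7, -31/7, -5/9, -1/6, 1/93} × [-9/5, 7/5]) ∪ ({-31/7, -5/9, 1/93} × {-18, -51/4, 2/61, 3/4, 8/7, 7/5, 99/4})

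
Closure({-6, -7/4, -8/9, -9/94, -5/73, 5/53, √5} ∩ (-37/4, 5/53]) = {-6, -7/4, -8/9, -9/94, -5/73, 5/53}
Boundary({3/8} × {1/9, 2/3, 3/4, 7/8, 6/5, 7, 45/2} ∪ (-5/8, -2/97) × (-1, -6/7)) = ({-5/8, -2/97} × [-1, -6/7]) ∪ ([-5/8, -2/97] × {-1, -6/7}) ∪ ({3/8} × {1/9, 2/3, 3/4, 7/8, 6/5, 7, 45/2})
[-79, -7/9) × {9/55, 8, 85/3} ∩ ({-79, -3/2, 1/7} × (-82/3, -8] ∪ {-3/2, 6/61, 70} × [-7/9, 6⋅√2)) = {-3/2} × {9/55, 8}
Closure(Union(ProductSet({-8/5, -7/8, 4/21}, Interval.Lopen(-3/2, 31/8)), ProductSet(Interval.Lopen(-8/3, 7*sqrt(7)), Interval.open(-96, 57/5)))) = Union(ProductSet({-8/3, 7*sqrt(7)}, Interval(-96, 57/5)), ProductSet(Interval(-8/3, 7*sqrt(7)), {-96, 57/5}), ProductSet(Interval.Lopen(-8/3, 7*sqrt(7)), Interval.open(-96, 57/5)))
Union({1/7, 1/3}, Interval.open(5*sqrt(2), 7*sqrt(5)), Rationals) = Union(Interval.open(5*sqrt(2), 7*sqrt(5)), Rationals)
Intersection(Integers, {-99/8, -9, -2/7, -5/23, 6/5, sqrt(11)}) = {-9}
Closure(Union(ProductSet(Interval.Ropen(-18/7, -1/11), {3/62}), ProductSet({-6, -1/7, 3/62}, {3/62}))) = ProductSet(Union({-6, 3/62}, Interval(-18/7, -1/11)), {3/62})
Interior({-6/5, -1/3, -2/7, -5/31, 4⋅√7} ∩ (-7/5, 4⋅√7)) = ∅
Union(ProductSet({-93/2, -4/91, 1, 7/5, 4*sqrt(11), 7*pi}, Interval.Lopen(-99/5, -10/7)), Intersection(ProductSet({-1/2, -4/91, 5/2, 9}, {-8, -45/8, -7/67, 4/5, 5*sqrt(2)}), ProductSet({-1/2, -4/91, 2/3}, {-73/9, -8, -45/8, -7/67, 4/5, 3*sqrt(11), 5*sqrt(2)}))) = Union(ProductSet({-1/2, -4/91}, {-8, -45/8, -7/67, 4/5, 5*sqrt(2)}), ProductSet({-93/2, -4/91, 1, 7/5, 4*sqrt(11), 7*pi}, Interval.Lopen(-99/5, -10/7)))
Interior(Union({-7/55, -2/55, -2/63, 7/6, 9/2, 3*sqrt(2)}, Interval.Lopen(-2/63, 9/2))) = Interval.open(-2/63, 9/2)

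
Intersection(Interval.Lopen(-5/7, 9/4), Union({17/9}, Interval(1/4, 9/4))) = Interval(1/4, 9/4)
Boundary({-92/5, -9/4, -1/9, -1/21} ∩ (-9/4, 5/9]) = {-1/9, -1/21}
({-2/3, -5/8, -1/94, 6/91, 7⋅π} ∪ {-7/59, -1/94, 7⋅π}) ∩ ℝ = {-2/3, -5/8, -7/59, -1/94, 6/91, 7⋅π}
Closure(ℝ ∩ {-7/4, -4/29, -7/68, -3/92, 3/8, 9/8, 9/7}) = {-7/4, -4/29, -7/68, -3/92, 3/8, 9/8, 9/7}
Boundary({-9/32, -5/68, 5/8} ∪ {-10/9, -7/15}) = {-10/9, -7/15, -9/32, -5/68, 5/8}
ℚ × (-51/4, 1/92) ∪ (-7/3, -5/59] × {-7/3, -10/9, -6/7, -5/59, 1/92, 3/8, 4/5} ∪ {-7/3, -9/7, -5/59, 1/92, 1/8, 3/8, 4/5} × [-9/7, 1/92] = (ℚ × (-51/4, 1/92)) ∪ ({-7/3, -9/7, -5/59, 1/92, 1/8, 3/8, 4/5} × [-9/7, 1/92]) ∪ ((-7/3, -5/59] × {-7/3, -10/9, -6/7, -5/59, 1/92, 3/8, 4/5})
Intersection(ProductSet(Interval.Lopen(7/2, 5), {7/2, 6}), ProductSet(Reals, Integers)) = ProductSet(Interval.Lopen(7/2, 5), {6})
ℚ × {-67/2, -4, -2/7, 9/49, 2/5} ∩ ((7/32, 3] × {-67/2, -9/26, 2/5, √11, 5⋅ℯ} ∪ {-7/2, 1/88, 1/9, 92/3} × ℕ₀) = (ℚ ∩ (7/32, 3]) × {-67/2, 2/5}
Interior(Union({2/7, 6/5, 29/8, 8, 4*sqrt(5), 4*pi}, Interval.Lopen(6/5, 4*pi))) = Interval.open(6/5, 4*pi)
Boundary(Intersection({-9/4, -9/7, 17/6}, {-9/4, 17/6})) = {-9/4, 17/6}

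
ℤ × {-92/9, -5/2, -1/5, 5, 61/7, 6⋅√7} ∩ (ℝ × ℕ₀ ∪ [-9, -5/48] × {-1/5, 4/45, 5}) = (ℤ × {5}) ∪ ({-9, -8, …, -1} × {-1/5, 5})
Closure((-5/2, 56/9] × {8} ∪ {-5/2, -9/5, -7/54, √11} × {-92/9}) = ([-5/2, 56/9] × {8}) ∪ ({-5/2, -9/5, -7/54, √11} × {-92/9})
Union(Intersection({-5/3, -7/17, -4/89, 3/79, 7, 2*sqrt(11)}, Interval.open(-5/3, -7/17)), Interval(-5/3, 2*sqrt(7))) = Interval(-5/3, 2*sqrt(7))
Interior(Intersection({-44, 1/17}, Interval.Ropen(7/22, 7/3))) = EmptySet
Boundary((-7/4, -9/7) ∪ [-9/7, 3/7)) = {-7/4, 3/7}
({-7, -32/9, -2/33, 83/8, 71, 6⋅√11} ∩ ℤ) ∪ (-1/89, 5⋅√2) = {-7, 71} ∪ (-1/89, 5⋅√2)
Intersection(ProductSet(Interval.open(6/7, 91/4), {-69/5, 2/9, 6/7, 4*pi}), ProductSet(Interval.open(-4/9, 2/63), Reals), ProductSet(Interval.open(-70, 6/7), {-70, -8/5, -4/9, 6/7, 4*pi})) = EmptySet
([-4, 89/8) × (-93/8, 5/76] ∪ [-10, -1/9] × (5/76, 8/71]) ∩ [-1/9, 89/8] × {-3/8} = [-1/9, 89/8) × {-3/8}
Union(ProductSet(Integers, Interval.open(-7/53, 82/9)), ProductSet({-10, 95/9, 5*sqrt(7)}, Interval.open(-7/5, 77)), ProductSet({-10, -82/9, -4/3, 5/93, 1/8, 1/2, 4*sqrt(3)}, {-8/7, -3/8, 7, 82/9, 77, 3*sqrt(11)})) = Union(ProductSet({-10, 95/9, 5*sqrt(7)}, Interval.open(-7/5, 77)), ProductSet({-10, -82/9, -4/3, 5/93, 1/8, 1/2, 4*sqrt(3)}, {-8/7, -3/8, 7, 82/9, 77, 3*sqrt(11)}), ProductSet(Integers, Interval.open(-7/53, 82/9)))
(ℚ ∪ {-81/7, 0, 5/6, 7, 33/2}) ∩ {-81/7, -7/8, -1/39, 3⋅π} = {-81/7, -7/8, -1/39}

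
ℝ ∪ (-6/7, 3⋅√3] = (-∞, ∞)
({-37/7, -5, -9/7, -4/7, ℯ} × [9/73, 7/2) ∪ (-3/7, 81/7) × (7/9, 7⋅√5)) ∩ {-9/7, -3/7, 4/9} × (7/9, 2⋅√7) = ({-9/7} × (7/9, 7/2)) ∪ ({4/9} × (7/9, 2⋅√7))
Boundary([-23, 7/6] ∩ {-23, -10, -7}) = {-23, -10, -7}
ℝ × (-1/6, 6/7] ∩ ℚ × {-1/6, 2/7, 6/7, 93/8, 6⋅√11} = ℚ × {2/7, 6/7}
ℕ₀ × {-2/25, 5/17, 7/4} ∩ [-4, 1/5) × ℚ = {0} × {-2/25, 5/17, 7/4}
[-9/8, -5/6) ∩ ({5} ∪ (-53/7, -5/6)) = [-9/8, -5/6)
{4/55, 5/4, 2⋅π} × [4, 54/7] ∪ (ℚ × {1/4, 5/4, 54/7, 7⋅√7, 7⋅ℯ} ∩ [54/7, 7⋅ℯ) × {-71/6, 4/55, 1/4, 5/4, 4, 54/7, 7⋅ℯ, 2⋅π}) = ({4/55, 5/4, 2⋅π} × [4, 54/7]) ∪ ((ℚ ∩ [54/7, 7⋅ℯ)) × {1/4, 5/4, 54/7, 7⋅ℯ})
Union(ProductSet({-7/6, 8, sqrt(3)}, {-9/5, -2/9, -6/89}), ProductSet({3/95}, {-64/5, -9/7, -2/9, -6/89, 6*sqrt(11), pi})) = Union(ProductSet({3/95}, {-64/5, -9/7, -2/9, -6/89, 6*sqrt(11), pi}), ProductSet({-7/6, 8, sqrt(3)}, {-9/5, -2/9, -6/89}))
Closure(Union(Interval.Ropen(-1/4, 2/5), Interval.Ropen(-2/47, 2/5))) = Interval(-1/4, 2/5)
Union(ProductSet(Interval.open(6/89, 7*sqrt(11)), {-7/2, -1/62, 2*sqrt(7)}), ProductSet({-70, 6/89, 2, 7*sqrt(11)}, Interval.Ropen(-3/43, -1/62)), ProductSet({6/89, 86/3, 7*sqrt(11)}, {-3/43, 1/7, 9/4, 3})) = Union(ProductSet({6/89, 86/3, 7*sqrt(11)}, {-3/43, 1/7, 9/4, 3}), ProductSet({-70, 6/89, 2, 7*sqrt(11)}, Interval.Ropen(-3/43, -1/62)), ProductSet(Interval.open(6/89, 7*sqrt(11)), {-7/2, -1/62, 2*sqrt(7)}))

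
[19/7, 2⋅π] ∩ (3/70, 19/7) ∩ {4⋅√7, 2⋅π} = ∅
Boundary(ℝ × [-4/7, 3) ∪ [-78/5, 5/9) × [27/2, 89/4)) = ({-78/5, 5/9} × [27/2, 89/4]) ∪ ((-∞, ∞) × {-4/7, 3}) ∪ ([-78/5, 5/9] × {27/2, 89/4})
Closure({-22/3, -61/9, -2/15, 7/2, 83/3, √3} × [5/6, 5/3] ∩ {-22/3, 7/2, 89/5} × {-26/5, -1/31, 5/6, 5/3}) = {-22/3, 7/2} × {5/6, 5/3}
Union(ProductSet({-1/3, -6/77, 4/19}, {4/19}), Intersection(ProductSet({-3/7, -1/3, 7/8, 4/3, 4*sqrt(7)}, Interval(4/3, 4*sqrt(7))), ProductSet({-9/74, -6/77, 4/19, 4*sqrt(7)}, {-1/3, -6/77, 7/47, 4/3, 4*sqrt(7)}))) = Union(ProductSet({4*sqrt(7)}, {4/3, 4*sqrt(7)}), ProductSet({-1/3, -6/77, 4/19}, {4/19}))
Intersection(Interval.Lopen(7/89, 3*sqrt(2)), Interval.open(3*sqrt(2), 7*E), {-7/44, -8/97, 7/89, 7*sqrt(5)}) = EmptySet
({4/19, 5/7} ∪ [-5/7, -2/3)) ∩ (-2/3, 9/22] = {4/19}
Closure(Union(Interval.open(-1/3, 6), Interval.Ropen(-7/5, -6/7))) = Union(Interval(-7/5, -6/7), Interval(-1/3, 6))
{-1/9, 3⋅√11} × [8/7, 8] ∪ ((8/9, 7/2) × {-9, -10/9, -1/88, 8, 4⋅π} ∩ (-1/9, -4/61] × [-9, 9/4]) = {-1/9, 3⋅√11} × [8/7, 8]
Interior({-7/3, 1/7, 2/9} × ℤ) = ∅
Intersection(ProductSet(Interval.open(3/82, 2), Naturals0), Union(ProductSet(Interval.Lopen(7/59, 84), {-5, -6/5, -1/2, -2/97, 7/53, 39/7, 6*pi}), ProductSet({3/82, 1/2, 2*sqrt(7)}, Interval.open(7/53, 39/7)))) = ProductSet({1/2}, Range(1, 6, 1))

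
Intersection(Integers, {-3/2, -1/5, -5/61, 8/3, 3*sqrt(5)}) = EmptySet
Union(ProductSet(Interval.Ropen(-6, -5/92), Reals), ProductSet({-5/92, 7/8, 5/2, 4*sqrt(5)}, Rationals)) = Union(ProductSet({-5/92, 7/8, 5/2, 4*sqrt(5)}, Rationals), ProductSet(Interval.Ropen(-6, -5/92), Reals))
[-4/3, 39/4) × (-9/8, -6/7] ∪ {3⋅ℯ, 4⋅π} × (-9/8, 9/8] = ([-4/3, 39/4) × (-9/8, -6/7]) ∪ ({3⋅ℯ, 4⋅π} × (-9/8, 9/8])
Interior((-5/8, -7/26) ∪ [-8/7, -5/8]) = (-8/7, -7/26)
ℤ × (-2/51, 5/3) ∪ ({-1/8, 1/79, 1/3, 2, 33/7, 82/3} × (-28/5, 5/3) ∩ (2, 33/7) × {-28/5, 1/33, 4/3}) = ℤ × (-2/51, 5/3)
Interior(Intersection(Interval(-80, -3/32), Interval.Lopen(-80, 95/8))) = Interval.open(-80, -3/32)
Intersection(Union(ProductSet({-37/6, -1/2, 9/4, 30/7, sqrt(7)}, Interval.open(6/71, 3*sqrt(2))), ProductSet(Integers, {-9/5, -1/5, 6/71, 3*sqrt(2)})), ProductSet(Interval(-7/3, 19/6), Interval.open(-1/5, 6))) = Union(ProductSet({-1/2, 9/4, sqrt(7)}, Interval.open(6/71, 3*sqrt(2))), ProductSet(Range(-2, 4, 1), {6/71, 3*sqrt(2)}))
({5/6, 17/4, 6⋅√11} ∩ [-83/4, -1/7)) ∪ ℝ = ℝ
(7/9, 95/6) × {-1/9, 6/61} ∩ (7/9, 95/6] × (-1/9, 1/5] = (7/9, 95/6) × {6/61}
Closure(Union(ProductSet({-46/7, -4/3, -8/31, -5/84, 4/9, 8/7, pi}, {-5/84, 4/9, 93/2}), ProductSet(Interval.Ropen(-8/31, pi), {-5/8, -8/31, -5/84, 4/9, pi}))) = Union(ProductSet({-46/7, -4/3, -8/31, -5/84, 4/9, 8/7, pi}, {-5/84, 4/9, 93/2}), ProductSet(Interval(-8/31, pi), {-5/8, -8/31, -5/84, 4/9, pi}))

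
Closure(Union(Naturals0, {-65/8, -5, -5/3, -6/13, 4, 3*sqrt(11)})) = Union({-65/8, -5, -5/3, -6/13, 3*sqrt(11)}, Naturals0)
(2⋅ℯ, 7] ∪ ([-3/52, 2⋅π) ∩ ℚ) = (2⋅ℯ, 7] ∪ (ℚ ∩ [-3/52, 2⋅π))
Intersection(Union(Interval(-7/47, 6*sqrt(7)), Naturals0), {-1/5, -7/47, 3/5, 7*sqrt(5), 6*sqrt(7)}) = {-7/47, 3/5, 7*sqrt(5), 6*sqrt(7)}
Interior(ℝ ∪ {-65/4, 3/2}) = ℝ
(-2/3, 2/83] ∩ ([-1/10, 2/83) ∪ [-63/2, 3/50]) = (-2/3, 2/83]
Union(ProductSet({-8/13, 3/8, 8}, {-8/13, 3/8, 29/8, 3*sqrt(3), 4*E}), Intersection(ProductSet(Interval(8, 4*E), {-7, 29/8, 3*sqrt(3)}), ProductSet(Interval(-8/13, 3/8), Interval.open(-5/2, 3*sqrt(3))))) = ProductSet({-8/13, 3/8, 8}, {-8/13, 3/8, 29/8, 3*sqrt(3), 4*E})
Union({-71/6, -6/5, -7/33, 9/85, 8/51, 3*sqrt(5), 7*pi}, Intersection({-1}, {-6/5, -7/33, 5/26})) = {-71/6, -6/5, -7/33, 9/85, 8/51, 3*sqrt(5), 7*pi}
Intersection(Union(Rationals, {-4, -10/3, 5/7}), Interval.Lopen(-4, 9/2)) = Intersection(Interval.Lopen(-4, 9/2), Rationals)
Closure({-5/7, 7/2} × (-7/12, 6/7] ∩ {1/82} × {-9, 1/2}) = ∅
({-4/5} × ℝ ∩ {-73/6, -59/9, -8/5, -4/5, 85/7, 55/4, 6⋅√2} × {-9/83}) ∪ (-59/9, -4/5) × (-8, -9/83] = ({-4/5} × {-9/83}) ∪ ((-59/9, -4/5) × (-8, -9/83])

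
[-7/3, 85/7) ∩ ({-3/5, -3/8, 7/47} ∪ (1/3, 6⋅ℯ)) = {-3/5, -3/8, 7/47} ∪ (1/3, 85/7)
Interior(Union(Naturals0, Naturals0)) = EmptySet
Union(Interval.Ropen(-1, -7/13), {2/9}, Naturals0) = Union({2/9}, Interval.Ropen(-1, -7/13), Naturals0)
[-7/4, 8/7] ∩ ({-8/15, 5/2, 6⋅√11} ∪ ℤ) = {-1, 0, 1} ∪ {-8/15}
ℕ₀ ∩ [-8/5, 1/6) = {0}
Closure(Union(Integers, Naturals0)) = Integers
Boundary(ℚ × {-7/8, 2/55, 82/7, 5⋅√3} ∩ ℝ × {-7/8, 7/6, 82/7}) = ℝ × {-7/8, 82/7}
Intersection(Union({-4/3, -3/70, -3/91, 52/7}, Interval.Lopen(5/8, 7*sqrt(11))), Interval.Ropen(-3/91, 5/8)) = {-3/91}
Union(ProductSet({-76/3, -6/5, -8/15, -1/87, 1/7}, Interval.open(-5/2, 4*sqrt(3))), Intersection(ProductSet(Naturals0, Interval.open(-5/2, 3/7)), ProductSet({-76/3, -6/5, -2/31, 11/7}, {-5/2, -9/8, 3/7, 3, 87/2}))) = ProductSet({-76/3, -6/5, -8/15, -1/87, 1/7}, Interval.open(-5/2, 4*sqrt(3)))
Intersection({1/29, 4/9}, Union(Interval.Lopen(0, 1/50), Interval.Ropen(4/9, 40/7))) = {4/9}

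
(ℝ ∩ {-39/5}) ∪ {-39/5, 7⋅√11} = {-39/5, 7⋅√11}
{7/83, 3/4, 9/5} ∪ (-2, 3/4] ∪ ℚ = ℚ ∪ [-2, 3/4]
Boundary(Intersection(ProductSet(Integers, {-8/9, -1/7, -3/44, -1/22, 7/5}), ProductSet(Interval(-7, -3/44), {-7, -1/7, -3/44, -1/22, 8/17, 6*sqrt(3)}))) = ProductSet(Range(-7, 0, 1), {-1/7, -3/44, -1/22})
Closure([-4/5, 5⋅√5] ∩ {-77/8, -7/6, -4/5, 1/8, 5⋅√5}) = {-4/5, 1/8, 5⋅√5}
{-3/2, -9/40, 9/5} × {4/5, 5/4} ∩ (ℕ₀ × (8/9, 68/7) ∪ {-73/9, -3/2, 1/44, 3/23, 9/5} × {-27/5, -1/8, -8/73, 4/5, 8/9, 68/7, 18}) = {-3/2, 9/5} × {4/5}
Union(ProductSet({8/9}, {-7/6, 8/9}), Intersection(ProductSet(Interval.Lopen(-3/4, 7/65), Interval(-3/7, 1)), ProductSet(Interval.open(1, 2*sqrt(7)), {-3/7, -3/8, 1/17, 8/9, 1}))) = ProductSet({8/9}, {-7/6, 8/9})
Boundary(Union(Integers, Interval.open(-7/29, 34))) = Union(Complement(Integers, Interval.open(-7/29, 34)), {-7/29})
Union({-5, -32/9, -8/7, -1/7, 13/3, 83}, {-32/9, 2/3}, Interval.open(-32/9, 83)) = Union({-5}, Interval(-32/9, 83))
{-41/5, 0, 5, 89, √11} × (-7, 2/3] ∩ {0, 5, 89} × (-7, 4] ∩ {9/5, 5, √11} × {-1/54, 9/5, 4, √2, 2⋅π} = {5} × {-1/54}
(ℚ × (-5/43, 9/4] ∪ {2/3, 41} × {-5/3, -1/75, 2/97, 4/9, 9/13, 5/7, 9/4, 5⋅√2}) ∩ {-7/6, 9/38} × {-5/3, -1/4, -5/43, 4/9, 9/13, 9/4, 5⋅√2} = {-7/6, 9/38} × {4/9, 9/13, 9/4}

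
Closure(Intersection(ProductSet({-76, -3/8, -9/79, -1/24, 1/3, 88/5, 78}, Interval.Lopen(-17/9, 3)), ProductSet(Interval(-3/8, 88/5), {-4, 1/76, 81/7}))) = ProductSet({-3/8, -9/79, -1/24, 1/3, 88/5}, {1/76})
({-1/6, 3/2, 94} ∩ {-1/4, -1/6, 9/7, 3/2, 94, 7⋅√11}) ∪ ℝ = ℝ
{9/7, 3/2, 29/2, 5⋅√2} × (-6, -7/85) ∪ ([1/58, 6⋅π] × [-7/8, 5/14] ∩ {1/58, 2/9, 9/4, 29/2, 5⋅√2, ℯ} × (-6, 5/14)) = ({9/7, 3/2, 29/2, 5⋅√2} × (-6, -7/85)) ∪ ({1/58, 2/9, 9/4, 29/2, 5⋅√2, ℯ} × [-7/8, 5/14))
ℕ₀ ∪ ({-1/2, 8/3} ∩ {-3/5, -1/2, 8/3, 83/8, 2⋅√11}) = {-1/2, 8/3} ∪ ℕ₀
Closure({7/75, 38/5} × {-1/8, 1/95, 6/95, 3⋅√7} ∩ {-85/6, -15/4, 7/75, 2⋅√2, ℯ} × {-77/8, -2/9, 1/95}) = {7/75} × {1/95}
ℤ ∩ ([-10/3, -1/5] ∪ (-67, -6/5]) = {-66, -65, …, -1}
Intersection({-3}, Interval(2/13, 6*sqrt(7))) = EmptySet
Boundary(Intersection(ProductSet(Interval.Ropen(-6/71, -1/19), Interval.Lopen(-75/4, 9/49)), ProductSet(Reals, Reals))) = Union(ProductSet({-6/71, -1/19}, Interval(-75/4, 9/49)), ProductSet(Interval(-6/71, -1/19), {-75/4, 9/49}))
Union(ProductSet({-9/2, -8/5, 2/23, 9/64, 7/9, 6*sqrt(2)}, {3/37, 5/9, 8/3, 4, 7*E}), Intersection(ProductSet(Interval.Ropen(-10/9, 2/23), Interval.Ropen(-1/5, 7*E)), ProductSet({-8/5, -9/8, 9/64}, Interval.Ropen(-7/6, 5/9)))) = ProductSet({-9/2, -8/5, 2/23, 9/64, 7/9, 6*sqrt(2)}, {3/37, 5/9, 8/3, 4, 7*E})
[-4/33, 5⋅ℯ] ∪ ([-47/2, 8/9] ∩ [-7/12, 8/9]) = [-7/12, 5⋅ℯ]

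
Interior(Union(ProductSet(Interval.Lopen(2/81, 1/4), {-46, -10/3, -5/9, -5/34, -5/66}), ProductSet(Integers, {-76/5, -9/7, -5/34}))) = EmptySet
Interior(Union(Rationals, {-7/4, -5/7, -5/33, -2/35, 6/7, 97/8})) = EmptySet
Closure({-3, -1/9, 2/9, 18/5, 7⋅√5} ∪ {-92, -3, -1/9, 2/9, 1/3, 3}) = {-92, -3, -1/9, 2/9, 1/3, 3, 18/5, 7⋅√5}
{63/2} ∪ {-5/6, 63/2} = {-5/6, 63/2}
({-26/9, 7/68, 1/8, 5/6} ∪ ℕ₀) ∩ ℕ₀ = ℕ₀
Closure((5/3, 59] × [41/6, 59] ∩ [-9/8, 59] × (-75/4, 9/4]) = ∅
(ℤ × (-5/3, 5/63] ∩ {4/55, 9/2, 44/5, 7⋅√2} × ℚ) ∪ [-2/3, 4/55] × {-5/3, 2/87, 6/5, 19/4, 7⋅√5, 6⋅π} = [-2/3, 4/55] × {-5/3, 2/87, 6/5, 19/4, 7⋅√5, 6⋅π}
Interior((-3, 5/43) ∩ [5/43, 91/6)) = ∅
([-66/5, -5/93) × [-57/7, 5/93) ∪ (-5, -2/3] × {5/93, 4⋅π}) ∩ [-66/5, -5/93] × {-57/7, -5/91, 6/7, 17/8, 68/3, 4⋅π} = ([-66/5, -5/93) × {-57/7, -5/91}) ∪ ((-5, -2/3] × {4⋅π})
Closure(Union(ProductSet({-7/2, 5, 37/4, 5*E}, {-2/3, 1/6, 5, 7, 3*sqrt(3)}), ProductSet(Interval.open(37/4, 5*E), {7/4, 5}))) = Union(ProductSet({-7/2, 5, 37/4, 5*E}, {-2/3, 1/6, 5, 7, 3*sqrt(3)}), ProductSet(Interval(37/4, 5*E), {7/4, 5}))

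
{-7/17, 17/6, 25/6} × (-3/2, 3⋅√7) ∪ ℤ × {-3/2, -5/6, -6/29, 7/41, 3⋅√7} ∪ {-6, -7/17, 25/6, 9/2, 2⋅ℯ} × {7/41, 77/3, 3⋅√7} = (ℤ × {-3/2, -5/6, -6/29, 7/41, 3⋅√7}) ∪ ({-7/17, 17/6, 25/6} × (-3/2, 3⋅√7)) ∪ ({-6, -7/17, 25/6, 9/2, 2⋅ℯ} × {7/41, 77/3, 3⋅√7})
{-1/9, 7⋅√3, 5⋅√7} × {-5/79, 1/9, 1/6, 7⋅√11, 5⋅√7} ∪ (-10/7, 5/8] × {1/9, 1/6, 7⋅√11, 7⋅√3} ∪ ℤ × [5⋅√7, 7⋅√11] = (ℤ × [5⋅√7, 7⋅√11]) ∪ ((-10/7, 5/8] × {1/9, 1/6, 7⋅√11, 7⋅√3}) ∪ ({-1/9, 7⋅√3, 5⋅√7} × {-5/79, 1/9, 1/6, 7⋅√11, 5⋅√7})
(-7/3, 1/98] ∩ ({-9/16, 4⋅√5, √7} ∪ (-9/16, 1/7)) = [-9/16, 1/98]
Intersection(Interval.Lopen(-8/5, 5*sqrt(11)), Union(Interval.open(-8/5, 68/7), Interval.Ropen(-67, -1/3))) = Interval.open(-8/5, 68/7)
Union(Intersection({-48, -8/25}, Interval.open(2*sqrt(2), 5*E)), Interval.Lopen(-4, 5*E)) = Interval.Lopen(-4, 5*E)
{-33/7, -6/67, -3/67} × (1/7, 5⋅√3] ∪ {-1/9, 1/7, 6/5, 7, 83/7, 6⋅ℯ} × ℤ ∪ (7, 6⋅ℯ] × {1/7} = ((7, 6⋅ℯ] × {1/7}) ∪ ({-1/9, 1/7, 6/5, 7, 83/7, 6⋅ℯ} × ℤ) ∪ ({-33/7, -6/67, -3/67} × (1/7, 5⋅√3])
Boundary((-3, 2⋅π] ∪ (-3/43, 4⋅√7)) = {-3, 4⋅√7}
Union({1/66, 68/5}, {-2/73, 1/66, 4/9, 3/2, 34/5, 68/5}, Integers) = Union({-2/73, 1/66, 4/9, 3/2, 34/5, 68/5}, Integers)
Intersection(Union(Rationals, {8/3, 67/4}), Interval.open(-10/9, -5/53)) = Intersection(Interval.open(-10/9, -5/53), Rationals)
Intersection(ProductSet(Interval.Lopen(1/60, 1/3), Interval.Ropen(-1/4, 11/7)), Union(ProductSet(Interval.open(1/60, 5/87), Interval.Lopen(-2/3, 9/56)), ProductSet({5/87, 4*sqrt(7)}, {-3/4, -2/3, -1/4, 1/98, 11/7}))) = Union(ProductSet({5/87}, {-1/4, 1/98}), ProductSet(Interval.open(1/60, 5/87), Interval(-1/4, 9/56)))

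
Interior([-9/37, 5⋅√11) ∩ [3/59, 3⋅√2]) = (3/59, 3⋅√2)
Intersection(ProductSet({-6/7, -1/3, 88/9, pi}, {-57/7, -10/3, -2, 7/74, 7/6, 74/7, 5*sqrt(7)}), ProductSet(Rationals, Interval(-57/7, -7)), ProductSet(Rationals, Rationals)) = ProductSet({-6/7, -1/3, 88/9}, {-57/7})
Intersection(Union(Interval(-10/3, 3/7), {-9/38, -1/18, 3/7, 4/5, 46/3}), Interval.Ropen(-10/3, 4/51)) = Interval.Ropen(-10/3, 4/51)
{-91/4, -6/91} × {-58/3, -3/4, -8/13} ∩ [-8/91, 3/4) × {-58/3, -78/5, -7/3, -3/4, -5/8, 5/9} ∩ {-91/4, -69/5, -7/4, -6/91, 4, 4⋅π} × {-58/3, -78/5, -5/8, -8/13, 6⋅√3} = {-6/91} × {-58/3}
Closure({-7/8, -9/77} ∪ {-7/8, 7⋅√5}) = {-7/8, -9/77, 7⋅√5}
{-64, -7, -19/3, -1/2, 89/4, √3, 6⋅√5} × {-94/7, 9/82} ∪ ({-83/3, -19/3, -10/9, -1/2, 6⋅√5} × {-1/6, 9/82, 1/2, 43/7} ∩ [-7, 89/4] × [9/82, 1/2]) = ({-19/3, -10/9, -1/2, 6⋅√5} × {9/82, 1/2}) ∪ ({-64, -7, -19/3, -1/2, 89/4, √3, 6⋅√5} × {-94/7, 9/82})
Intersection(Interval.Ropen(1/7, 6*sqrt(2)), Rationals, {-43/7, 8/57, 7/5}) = {7/5}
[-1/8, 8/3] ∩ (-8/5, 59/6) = [-1/8, 8/3]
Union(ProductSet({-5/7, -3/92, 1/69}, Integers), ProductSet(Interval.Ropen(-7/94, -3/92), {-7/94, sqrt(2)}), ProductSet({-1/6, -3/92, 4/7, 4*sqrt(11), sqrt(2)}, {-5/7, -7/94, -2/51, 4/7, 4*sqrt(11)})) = Union(ProductSet({-5/7, -3/92, 1/69}, Integers), ProductSet({-1/6, -3/92, 4/7, 4*sqrt(11), sqrt(2)}, {-5/7, -7/94, -2/51, 4/7, 4*sqrt(11)}), ProductSet(Interval.Ropen(-7/94, -3/92), {-7/94, sqrt(2)}))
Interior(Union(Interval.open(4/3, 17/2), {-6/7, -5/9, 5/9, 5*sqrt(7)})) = Interval.open(4/3, 17/2)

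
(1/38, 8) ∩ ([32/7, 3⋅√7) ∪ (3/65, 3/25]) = (3/65, 3/25] ∪ [32/7, 3⋅√7)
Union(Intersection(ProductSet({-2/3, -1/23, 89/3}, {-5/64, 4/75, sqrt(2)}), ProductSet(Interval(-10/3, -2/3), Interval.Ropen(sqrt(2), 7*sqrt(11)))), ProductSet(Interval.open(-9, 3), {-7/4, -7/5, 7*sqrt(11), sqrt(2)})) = ProductSet(Interval.open(-9, 3), {-7/4, -7/5, 7*sqrt(11), sqrt(2)})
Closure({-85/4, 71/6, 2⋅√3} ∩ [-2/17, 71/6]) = {71/6, 2⋅√3}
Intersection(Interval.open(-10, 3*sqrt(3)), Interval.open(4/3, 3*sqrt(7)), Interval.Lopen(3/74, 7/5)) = Interval.Lopen(4/3, 7/5)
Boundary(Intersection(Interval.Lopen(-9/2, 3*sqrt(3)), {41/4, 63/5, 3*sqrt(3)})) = {3*sqrt(3)}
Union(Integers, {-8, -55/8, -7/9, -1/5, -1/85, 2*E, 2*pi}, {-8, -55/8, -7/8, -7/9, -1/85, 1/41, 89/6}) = Union({-55/8, -7/8, -7/9, -1/5, -1/85, 1/41, 89/6, 2*E, 2*pi}, Integers)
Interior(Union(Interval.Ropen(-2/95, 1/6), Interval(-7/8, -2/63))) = Union(Interval.open(-7/8, -2/63), Interval.open(-2/95, 1/6))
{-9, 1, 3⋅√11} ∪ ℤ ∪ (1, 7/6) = ℤ ∪ [1, 7/6) ∪ {3⋅√11}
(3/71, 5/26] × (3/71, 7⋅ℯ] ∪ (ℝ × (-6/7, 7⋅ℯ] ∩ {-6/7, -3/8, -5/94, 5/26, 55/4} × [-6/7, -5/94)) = ({-6/7, -3/8, -5/94, 5/26, 55/4} × (-6/7, -5/94)) ∪ ((3/71, 5/26] × (3/71, 7⋅ℯ])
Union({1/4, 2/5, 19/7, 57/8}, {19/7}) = {1/4, 2/5, 19/7, 57/8}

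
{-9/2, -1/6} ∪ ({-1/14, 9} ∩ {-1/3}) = {-9/2, -1/6}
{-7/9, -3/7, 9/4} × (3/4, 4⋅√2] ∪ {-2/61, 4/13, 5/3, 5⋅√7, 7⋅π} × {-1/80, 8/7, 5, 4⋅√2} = ({-7/9, -3/7, 9/4} × (3/4, 4⋅√2]) ∪ ({-2/61, 4/13, 5/3, 5⋅√7, 7⋅π} × {-1/80, 8/7, 5, 4⋅√2})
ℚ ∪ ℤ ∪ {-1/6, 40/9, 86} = ℚ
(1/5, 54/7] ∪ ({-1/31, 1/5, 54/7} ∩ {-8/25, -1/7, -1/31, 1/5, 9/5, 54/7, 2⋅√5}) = {-1/31} ∪ [1/5, 54/7]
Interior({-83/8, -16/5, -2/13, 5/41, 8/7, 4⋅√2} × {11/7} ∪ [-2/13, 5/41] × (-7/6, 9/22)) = (-2/13, 5/41) × (-7/6, 9/22)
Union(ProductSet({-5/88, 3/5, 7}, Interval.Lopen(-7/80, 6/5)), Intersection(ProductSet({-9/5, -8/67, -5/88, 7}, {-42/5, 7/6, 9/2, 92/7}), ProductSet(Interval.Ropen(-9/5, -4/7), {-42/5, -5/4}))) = Union(ProductSet({-9/5}, {-42/5}), ProductSet({-5/88, 3/5, 7}, Interval.Lopen(-7/80, 6/5)))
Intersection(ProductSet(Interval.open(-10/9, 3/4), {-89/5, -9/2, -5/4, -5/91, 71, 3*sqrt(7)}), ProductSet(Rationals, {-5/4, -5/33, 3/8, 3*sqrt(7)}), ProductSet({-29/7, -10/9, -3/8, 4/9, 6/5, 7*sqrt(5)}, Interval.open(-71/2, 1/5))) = ProductSet({-3/8, 4/9}, {-5/4})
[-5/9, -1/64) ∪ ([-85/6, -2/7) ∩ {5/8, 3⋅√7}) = [-5/9, -1/64)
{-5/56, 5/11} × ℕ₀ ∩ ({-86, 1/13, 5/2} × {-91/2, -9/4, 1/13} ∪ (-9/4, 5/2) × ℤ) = {-5/56, 5/11} × ℕ₀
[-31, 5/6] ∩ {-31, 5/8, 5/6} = {-31, 5/8, 5/6}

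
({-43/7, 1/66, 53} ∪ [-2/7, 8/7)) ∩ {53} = {53}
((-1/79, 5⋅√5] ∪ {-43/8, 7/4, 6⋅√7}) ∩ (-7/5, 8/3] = (-1/79, 8/3]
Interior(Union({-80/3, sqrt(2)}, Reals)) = Reals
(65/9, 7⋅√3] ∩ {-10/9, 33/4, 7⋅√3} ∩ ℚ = {33/4}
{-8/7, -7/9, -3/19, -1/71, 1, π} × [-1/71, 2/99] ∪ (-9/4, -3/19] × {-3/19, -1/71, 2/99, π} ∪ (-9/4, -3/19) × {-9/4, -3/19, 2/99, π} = ((-9/4, -3/19] × {-3/19, -1/71, 2/99, π}) ∪ ((-9/4, -3/19) × {-9/4, -3/19, 2/99, π}) ∪ ({-8/7, -7/9, -3/19, -1/71, 1, π} × [-1/71, 2/99])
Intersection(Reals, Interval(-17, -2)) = Interval(-17, -2)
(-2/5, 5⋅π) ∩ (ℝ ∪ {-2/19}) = (-2/5, 5⋅π)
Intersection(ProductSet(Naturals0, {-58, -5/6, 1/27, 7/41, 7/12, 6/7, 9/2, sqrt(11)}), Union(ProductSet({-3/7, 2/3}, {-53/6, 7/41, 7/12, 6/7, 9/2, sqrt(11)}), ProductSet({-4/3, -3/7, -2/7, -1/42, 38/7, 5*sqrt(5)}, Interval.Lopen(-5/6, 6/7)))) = EmptySet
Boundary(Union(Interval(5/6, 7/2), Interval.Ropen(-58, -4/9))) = {-58, -4/9, 5/6, 7/2}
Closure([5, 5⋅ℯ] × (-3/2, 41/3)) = [5, 5⋅ℯ] × [-3/2, 41/3]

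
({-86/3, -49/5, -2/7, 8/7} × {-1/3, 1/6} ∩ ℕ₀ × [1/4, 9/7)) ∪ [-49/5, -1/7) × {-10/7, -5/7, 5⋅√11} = [-49/5, -1/7) × {-10/7, -5/7, 5⋅√11}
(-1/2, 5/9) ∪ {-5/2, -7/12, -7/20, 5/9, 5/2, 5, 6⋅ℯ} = {-5/2, -7/12, 5/2, 5, 6⋅ℯ} ∪ (-1/2, 5/9]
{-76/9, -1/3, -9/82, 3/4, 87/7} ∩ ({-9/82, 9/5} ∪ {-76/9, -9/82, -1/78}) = {-76/9, -9/82}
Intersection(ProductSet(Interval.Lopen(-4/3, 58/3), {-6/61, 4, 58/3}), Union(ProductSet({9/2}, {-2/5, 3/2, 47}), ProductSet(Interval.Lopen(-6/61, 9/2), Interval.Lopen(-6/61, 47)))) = ProductSet(Interval.Lopen(-6/61, 9/2), {4, 58/3})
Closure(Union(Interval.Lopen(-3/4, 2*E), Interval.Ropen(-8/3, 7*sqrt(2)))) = Interval(-8/3, 7*sqrt(2))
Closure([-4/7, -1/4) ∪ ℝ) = (-∞, ∞)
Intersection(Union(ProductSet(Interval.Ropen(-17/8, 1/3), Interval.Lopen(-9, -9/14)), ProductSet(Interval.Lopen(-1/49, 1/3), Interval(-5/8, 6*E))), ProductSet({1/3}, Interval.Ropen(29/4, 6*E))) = ProductSet({1/3}, Interval.Ropen(29/4, 6*E))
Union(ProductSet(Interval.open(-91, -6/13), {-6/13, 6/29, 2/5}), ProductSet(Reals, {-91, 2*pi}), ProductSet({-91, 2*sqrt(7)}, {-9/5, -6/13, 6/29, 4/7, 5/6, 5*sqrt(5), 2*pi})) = Union(ProductSet({-91, 2*sqrt(7)}, {-9/5, -6/13, 6/29, 4/7, 5/6, 5*sqrt(5), 2*pi}), ProductSet(Interval.open(-91, -6/13), {-6/13, 6/29, 2/5}), ProductSet(Reals, {-91, 2*pi}))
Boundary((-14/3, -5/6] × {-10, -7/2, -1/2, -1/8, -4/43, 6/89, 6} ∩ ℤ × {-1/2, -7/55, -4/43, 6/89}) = {-4, -3, -2, -1} × {-1/2, -4/43, 6/89}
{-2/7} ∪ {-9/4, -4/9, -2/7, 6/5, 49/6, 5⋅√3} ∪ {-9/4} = {-9/4, -4/9, -2/7, 6/5, 49/6, 5⋅√3}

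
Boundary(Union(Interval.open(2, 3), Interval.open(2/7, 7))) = {2/7, 7}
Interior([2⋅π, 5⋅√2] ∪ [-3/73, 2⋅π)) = (-3/73, 5⋅√2)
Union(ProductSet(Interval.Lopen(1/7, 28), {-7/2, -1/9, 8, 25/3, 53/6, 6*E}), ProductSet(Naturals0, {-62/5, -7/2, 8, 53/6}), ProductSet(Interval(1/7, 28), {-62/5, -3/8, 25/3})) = Union(ProductSet(Interval(1/7, 28), {-62/5, -3/8, 25/3}), ProductSet(Interval.Lopen(1/7, 28), {-7/2, -1/9, 8, 25/3, 53/6, 6*E}), ProductSet(Naturals0, {-62/5, -7/2, 8, 53/6}))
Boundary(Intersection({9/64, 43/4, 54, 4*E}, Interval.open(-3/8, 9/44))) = {9/64}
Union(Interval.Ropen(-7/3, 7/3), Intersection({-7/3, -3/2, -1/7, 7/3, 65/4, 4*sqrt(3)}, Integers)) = Interval.Ropen(-7/3, 7/3)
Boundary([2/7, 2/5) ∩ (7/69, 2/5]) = {2/7, 2/5}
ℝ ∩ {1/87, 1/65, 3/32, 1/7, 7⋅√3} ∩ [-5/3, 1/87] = {1/87}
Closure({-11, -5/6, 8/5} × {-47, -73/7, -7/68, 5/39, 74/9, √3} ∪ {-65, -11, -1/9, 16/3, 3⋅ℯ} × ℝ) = ({-65, -11, -1/9, 16/3, 3⋅ℯ} × ℝ) ∪ ({-11, -5/6, 8/5} × {-47, -73/7, -7/68, 5/39, 74/9, √3})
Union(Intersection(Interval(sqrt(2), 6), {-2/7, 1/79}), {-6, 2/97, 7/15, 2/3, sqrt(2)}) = {-6, 2/97, 7/15, 2/3, sqrt(2)}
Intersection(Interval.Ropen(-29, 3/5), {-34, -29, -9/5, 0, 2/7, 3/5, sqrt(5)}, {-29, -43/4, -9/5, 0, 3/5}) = {-29, -9/5, 0}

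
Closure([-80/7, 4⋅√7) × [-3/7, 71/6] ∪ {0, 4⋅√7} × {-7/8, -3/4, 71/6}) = ({0, 4⋅√7} × {-7/8, -3/4, 71/6}) ∪ ([-80/7, 4⋅√7] × [-3/7, 71/6])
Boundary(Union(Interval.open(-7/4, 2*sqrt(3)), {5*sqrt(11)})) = {-7/4, 5*sqrt(11), 2*sqrt(3)}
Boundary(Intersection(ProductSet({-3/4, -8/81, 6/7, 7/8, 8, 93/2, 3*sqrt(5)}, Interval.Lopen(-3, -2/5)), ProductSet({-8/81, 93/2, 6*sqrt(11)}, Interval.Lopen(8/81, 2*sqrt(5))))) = EmptySet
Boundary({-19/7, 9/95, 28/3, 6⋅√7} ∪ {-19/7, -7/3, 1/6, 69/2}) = {-19/7, -7/3, 9/95, 1/6, 28/3, 69/2, 6⋅√7}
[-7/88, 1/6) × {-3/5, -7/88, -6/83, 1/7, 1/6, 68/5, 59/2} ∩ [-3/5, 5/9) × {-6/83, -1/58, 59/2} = [-7/88, 1/6) × {-6/83, 59/2}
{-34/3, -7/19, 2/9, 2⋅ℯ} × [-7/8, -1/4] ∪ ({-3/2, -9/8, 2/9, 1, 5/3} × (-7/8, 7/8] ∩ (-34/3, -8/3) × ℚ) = {-34/3, -7/19, 2/9, 2⋅ℯ} × [-7/8, -1/4]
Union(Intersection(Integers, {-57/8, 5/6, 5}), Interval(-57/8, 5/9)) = Union({5}, Interval(-57/8, 5/9))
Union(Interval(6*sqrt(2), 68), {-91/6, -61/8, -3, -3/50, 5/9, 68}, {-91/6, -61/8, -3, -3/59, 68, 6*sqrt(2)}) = Union({-91/6, -61/8, -3, -3/50, -3/59, 5/9}, Interval(6*sqrt(2), 68))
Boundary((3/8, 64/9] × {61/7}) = [3/8, 64/9] × {61/7}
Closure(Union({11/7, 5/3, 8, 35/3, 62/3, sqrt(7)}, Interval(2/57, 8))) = Union({35/3, 62/3}, Interval(2/57, 8))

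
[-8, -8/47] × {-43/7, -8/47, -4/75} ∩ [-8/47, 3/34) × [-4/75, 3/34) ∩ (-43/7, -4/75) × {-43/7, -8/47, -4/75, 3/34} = {-8/47} × {-4/75}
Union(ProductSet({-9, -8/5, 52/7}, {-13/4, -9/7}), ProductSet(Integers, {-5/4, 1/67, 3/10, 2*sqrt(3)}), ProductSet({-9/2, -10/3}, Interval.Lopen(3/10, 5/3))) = Union(ProductSet({-9/2, -10/3}, Interval.Lopen(3/10, 5/3)), ProductSet({-9, -8/5, 52/7}, {-13/4, -9/7}), ProductSet(Integers, {-5/4, 1/67, 3/10, 2*sqrt(3)}))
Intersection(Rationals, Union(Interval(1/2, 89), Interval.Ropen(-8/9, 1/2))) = Intersection(Interval(-8/9, 89), Rationals)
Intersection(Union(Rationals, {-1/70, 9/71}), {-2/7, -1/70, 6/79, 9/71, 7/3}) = {-2/7, -1/70, 6/79, 9/71, 7/3}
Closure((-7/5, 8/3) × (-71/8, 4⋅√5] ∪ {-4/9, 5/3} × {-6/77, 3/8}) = ({-7/5, 8/3} × [-71/8, 4⋅√5]) ∪ ([-7/5, 8/3] × {-71/8, 4⋅√5}) ∪ ((-7/5, 8/3) × (-71/8, 4⋅√5])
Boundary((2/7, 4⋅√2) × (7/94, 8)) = ({2/7, 4⋅√2} × [7/94, 8]) ∪ ([2/7, 4⋅√2] × {7/94, 8})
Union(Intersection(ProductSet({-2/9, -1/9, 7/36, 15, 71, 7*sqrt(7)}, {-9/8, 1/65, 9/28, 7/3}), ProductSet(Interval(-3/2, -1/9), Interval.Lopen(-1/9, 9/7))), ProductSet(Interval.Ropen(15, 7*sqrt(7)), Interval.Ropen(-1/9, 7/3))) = Union(ProductSet({-2/9, -1/9}, {1/65, 9/28}), ProductSet(Interval.Ropen(15, 7*sqrt(7)), Interval.Ropen(-1/9, 7/3)))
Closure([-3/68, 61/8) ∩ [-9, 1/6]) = [-3/68, 1/6]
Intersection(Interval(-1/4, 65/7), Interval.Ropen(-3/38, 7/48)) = Interval.Ropen(-3/38, 7/48)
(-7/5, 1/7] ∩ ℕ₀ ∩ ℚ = {0}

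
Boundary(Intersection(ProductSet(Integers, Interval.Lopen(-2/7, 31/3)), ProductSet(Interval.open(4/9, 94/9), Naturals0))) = ProductSet(Range(1, 11, 1), Range(0, 11, 1))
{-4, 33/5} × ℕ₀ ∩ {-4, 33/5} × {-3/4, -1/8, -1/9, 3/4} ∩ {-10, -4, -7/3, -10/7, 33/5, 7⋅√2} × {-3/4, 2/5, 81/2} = ∅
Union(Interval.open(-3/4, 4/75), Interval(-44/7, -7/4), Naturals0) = Union(Interval(-44/7, -7/4), Interval.open(-3/4, 4/75), Naturals0)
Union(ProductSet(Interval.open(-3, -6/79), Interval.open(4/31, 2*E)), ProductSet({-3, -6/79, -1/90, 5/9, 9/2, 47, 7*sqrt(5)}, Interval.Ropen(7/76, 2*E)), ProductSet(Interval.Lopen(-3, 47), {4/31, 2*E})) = Union(ProductSet({-3, -6/79, -1/90, 5/9, 9/2, 47, 7*sqrt(5)}, Interval.Ropen(7/76, 2*E)), ProductSet(Interval.open(-3, -6/79), Interval.open(4/31, 2*E)), ProductSet(Interval.Lopen(-3, 47), {4/31, 2*E}))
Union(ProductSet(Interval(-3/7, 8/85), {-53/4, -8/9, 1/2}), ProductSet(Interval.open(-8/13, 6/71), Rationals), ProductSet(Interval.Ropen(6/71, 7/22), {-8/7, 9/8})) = Union(ProductSet(Interval.open(-8/13, 6/71), Rationals), ProductSet(Interval(-3/7, 8/85), {-53/4, -8/9, 1/2}), ProductSet(Interval.Ropen(6/71, 7/22), {-8/7, 9/8}))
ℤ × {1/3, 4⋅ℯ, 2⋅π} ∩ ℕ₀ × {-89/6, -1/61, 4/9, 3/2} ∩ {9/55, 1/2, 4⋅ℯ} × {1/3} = ∅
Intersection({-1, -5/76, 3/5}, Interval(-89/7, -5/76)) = {-1, -5/76}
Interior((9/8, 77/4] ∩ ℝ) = (9/8, 77/4)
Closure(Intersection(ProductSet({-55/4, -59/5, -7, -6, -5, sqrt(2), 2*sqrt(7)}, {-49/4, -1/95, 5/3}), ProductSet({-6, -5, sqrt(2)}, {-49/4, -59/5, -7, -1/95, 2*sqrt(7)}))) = ProductSet({-6, -5, sqrt(2)}, {-49/4, -1/95})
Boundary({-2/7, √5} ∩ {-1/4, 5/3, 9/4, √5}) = {√5}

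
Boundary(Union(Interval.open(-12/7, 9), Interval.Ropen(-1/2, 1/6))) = {-12/7, 9}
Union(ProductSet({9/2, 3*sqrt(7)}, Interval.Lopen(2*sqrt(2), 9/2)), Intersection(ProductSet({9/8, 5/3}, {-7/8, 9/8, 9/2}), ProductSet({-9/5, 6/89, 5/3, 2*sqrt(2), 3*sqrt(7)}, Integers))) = ProductSet({9/2, 3*sqrt(7)}, Interval.Lopen(2*sqrt(2), 9/2))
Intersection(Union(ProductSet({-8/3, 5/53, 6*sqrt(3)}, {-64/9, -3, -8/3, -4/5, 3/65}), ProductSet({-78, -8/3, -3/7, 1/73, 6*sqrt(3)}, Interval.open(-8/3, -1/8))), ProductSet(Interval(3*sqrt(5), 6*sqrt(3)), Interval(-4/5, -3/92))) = ProductSet({6*sqrt(3)}, Interval.Ropen(-4/5, -1/8))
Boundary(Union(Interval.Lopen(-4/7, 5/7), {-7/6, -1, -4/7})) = {-7/6, -1, -4/7, 5/7}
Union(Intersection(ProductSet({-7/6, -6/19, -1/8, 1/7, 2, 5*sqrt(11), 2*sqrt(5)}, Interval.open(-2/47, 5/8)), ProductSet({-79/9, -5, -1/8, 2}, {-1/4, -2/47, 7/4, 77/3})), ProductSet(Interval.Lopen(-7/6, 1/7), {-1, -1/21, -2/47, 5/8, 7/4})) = ProductSet(Interval.Lopen(-7/6, 1/7), {-1, -1/21, -2/47, 5/8, 7/4})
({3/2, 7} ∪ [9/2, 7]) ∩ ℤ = {5, 6, 7}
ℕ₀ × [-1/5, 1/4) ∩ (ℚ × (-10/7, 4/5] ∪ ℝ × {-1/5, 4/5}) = ℕ₀ × [-1/5, 1/4)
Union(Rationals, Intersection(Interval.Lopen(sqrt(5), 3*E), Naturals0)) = Union(Range(3, 9, 1), Rationals)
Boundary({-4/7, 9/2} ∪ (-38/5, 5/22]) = {-38/5, 5/22, 9/2}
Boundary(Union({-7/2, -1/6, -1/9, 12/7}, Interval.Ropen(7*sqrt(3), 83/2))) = {-7/2, -1/6, -1/9, 12/7, 83/2, 7*sqrt(3)}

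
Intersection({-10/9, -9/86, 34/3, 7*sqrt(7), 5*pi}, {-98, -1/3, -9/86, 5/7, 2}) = {-9/86}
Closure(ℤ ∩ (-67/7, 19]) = {-9, -8, …, 19}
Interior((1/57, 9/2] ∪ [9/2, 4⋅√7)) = (1/57, 4⋅√7)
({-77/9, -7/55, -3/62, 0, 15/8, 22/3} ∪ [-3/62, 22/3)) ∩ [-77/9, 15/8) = {-77/9, -7/55} ∪ [-3/62, 15/8)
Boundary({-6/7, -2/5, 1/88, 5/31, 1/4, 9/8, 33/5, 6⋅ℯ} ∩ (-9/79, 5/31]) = {1/88, 5/31}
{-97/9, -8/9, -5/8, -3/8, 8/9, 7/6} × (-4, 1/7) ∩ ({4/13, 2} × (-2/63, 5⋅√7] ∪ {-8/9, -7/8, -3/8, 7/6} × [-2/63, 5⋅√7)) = {-8/9, -3/8, 7/6} × [-2/63, 1/7)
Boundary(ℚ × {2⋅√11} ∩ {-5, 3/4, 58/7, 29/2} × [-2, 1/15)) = ∅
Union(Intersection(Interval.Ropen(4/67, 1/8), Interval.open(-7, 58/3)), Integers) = Union(Integers, Interval.Ropen(4/67, 1/8))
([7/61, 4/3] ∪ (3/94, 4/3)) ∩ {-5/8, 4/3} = {4/3}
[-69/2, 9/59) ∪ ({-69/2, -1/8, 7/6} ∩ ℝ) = [-69/2, 9/59) ∪ {7/6}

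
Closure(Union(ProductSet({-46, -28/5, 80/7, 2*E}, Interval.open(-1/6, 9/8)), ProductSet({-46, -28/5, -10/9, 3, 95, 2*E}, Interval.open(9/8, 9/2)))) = Union(ProductSet({-46, -28/5, 80/7, 2*E}, Interval(-1/6, 9/8)), ProductSet({-46, -28/5, -10/9, 3, 95, 2*E}, Interval(9/8, 9/2)))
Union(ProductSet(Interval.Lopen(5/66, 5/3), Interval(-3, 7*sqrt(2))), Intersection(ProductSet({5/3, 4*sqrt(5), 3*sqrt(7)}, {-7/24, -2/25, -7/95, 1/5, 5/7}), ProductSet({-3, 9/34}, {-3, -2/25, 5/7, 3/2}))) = ProductSet(Interval.Lopen(5/66, 5/3), Interval(-3, 7*sqrt(2)))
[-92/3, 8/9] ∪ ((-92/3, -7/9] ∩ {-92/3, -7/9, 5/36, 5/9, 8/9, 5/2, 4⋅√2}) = [-92/3, 8/9]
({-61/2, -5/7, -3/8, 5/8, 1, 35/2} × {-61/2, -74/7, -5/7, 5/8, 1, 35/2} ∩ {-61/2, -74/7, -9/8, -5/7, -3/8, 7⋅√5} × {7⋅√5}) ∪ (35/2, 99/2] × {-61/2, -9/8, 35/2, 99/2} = (35/2, 99/2] × {-61/2, -9/8, 35/2, 99/2}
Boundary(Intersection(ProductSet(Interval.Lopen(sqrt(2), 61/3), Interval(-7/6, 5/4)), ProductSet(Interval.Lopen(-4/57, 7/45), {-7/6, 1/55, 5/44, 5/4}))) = EmptySet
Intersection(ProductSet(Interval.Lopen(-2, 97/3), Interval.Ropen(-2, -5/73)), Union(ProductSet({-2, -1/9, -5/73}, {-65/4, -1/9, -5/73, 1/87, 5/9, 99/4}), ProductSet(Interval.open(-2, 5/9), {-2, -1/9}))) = ProductSet(Interval.open(-2, 5/9), {-2, -1/9})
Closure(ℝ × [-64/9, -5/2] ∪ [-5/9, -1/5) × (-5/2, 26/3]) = (ℝ × [-64/9, -5/2]) ∪ ({-5/9, -1/5} × [-5/2, 26/3]) ∪ ([-5/9, -1/5] × {-5/2, 26/3}) ∪ ([-5/9, -1/5) × (-5/2, 26/3])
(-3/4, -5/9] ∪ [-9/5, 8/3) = [-9/5, 8/3)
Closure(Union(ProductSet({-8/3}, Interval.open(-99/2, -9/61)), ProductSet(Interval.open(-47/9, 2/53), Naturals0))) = Union(ProductSet({-8/3}, Interval(-99/2, -9/61)), ProductSet(Interval(-47/9, 2/53), Naturals0))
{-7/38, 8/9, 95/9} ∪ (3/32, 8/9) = {-7/38, 95/9} ∪ (3/32, 8/9]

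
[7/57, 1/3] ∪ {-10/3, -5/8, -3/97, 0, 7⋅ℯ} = {-10/3, -5/8, -3/97, 0, 7⋅ℯ} ∪ [7/57, 1/3]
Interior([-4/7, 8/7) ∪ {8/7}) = (-4/7, 8/7)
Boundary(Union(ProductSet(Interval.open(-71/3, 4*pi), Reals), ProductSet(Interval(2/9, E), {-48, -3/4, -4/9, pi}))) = ProductSet({-71/3, 4*pi}, Reals)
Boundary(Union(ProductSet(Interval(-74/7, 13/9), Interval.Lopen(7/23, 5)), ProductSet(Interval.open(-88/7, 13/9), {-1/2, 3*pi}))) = Union(ProductSet({-74/7, 13/9}, Interval(7/23, 5)), ProductSet(Interval(-88/7, 13/9), {-1/2, 3*pi}), ProductSet(Interval(-74/7, 13/9), {7/23, 5}))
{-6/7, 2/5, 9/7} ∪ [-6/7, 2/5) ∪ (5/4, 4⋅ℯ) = [-6/7, 2/5] ∪ (5/4, 4⋅ℯ)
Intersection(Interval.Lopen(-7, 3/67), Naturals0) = Range(0, 1, 1)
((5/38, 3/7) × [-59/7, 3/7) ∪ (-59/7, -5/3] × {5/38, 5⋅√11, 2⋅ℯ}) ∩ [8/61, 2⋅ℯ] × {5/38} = (5/38, 3/7) × {5/38}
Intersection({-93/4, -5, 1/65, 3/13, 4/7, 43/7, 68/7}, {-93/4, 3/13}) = {-93/4, 3/13}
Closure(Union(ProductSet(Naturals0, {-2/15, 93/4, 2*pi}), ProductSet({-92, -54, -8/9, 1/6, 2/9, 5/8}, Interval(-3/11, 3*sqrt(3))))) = Union(ProductSet({-92, -54, -8/9, 1/6, 2/9, 5/8}, Interval(-3/11, 3*sqrt(3))), ProductSet(Naturals0, {-2/15, 93/4, 2*pi}))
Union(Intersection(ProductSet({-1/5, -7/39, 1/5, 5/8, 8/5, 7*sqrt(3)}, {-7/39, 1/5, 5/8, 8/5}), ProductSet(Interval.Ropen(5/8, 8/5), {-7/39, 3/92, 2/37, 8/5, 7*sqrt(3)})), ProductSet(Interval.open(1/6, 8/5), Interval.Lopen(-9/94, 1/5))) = Union(ProductSet({5/8}, {-7/39, 8/5}), ProductSet(Interval.open(1/6, 8/5), Interval.Lopen(-9/94, 1/5)))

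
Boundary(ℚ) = ℝ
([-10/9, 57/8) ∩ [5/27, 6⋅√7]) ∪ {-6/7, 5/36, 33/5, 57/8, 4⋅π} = {-6/7, 5/36, 4⋅π} ∪ [5/27, 57/8]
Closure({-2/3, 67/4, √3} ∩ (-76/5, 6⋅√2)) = {-2/3, √3}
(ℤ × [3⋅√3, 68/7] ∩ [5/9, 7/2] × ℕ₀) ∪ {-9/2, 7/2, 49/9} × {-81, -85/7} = ({-9/2, 7/2, 49/9} × {-81, -85/7}) ∪ ({1, 2, 3} × {6, 7, 8, 9})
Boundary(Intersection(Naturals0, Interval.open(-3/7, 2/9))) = Range(0, 1, 1)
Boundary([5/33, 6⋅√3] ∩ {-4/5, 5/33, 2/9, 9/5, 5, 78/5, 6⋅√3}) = {5/33, 2/9, 9/5, 5, 6⋅√3}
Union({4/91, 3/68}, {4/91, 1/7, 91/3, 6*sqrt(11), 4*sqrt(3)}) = {4/91, 3/68, 1/7, 91/3, 6*sqrt(11), 4*sqrt(3)}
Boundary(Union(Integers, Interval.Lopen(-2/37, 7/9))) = Union(Complement(Integers, Interval.open(-2/37, 7/9)), {-2/37, 7/9})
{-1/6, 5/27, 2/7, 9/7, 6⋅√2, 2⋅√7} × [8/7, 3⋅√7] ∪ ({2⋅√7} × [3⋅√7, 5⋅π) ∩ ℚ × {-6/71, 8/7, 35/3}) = {-1/6, 5/27, 2/7, 9/7, 6⋅√2, 2⋅√7} × [8/7, 3⋅√7]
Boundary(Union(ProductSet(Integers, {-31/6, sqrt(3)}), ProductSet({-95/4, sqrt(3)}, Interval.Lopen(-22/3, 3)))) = Union(ProductSet({-95/4, sqrt(3)}, Interval(-22/3, 3)), ProductSet(Integers, {-31/6, sqrt(3)}))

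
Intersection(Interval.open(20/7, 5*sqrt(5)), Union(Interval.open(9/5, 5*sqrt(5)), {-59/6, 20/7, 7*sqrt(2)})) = Interval.open(20/7, 5*sqrt(5))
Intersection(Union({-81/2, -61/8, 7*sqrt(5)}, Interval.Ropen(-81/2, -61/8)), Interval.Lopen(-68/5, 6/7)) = Interval.Lopen(-68/5, -61/8)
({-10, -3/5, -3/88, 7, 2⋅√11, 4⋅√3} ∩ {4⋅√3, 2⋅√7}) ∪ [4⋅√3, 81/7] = [4⋅√3, 81/7]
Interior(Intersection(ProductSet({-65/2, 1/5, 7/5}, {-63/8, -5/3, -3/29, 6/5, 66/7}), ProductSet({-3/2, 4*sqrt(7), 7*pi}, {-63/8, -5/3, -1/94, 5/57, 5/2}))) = EmptySet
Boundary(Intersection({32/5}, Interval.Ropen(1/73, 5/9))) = EmptySet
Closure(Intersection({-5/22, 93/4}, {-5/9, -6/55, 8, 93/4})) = {93/4}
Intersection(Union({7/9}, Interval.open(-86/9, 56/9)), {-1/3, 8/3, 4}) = {-1/3, 8/3, 4}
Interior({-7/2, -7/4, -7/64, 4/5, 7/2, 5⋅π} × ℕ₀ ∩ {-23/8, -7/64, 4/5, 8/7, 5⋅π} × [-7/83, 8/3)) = ∅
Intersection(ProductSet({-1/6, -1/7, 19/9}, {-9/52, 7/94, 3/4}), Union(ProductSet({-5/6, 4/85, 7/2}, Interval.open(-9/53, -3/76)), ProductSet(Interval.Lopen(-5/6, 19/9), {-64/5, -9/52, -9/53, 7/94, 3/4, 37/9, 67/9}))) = ProductSet({-1/6, -1/7, 19/9}, {-9/52, 7/94, 3/4})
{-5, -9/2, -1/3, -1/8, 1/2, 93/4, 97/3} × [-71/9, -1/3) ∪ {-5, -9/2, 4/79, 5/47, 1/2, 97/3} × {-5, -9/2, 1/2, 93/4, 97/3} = ({-5, -9/2, 4/79, 5/47, 1/2, 97/3} × {-5, -9/2, 1/2, 93/4, 97/3}) ∪ ({-5, -9/2, -1/3, -1/8, 1/2, 93/4, 97/3} × [-71/9, -1/3))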